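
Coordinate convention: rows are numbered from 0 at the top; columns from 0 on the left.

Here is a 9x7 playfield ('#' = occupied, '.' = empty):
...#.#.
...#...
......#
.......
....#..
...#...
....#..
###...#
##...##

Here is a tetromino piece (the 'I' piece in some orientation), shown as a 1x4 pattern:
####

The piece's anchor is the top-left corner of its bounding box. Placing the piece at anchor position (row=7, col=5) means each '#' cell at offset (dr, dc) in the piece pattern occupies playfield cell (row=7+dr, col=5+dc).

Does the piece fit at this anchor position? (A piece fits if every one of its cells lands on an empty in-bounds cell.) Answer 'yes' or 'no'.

Answer: no

Derivation:
Check each piece cell at anchor (7, 5):
  offset (0,0) -> (7,5): empty -> OK
  offset (0,1) -> (7,6): occupied ('#') -> FAIL
  offset (0,2) -> (7,7): out of bounds -> FAIL
  offset (0,3) -> (7,8): out of bounds -> FAIL
All cells valid: no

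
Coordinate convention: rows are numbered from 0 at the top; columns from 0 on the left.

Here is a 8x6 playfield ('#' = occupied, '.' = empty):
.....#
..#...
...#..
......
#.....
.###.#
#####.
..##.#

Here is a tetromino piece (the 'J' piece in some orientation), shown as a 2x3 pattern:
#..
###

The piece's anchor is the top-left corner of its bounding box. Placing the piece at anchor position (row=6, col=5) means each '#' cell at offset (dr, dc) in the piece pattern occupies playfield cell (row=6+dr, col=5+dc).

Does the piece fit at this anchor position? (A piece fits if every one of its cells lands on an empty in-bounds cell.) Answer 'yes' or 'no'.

Answer: no

Derivation:
Check each piece cell at anchor (6, 5):
  offset (0,0) -> (6,5): empty -> OK
  offset (1,0) -> (7,5): occupied ('#') -> FAIL
  offset (1,1) -> (7,6): out of bounds -> FAIL
  offset (1,2) -> (7,7): out of bounds -> FAIL
All cells valid: no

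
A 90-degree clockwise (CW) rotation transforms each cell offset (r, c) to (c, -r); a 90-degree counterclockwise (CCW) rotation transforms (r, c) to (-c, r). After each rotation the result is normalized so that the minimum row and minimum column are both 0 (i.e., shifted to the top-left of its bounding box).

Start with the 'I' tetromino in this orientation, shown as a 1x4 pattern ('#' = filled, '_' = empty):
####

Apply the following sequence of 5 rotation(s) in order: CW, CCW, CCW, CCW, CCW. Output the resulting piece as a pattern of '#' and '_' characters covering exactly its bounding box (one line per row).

Answer: #
#
#
#

Derivation:
Start:
####
After rotation 1 (CW):
#
#
#
#
After rotation 2 (CCW):
####
After rotation 3 (CCW):
#
#
#
#
After rotation 4 (CCW):
####
After rotation 5 (CCW):
#
#
#
#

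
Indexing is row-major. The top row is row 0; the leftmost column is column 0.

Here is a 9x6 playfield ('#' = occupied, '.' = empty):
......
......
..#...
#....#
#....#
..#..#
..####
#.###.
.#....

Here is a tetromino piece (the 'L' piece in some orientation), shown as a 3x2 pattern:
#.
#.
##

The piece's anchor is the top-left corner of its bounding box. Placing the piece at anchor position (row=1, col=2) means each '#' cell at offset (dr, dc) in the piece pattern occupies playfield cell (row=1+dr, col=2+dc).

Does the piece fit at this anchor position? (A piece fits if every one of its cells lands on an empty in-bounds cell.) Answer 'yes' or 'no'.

Check each piece cell at anchor (1, 2):
  offset (0,0) -> (1,2): empty -> OK
  offset (1,0) -> (2,2): occupied ('#') -> FAIL
  offset (2,0) -> (3,2): empty -> OK
  offset (2,1) -> (3,3): empty -> OK
All cells valid: no

Answer: no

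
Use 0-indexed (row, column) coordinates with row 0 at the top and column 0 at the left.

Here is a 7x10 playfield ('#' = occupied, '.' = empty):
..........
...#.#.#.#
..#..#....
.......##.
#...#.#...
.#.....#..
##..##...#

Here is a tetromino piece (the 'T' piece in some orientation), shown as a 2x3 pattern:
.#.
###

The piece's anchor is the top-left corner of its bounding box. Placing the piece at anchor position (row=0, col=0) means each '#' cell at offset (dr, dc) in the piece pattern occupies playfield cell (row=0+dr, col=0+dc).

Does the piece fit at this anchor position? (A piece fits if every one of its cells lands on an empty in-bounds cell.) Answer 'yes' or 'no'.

Answer: yes

Derivation:
Check each piece cell at anchor (0, 0):
  offset (0,1) -> (0,1): empty -> OK
  offset (1,0) -> (1,0): empty -> OK
  offset (1,1) -> (1,1): empty -> OK
  offset (1,2) -> (1,2): empty -> OK
All cells valid: yes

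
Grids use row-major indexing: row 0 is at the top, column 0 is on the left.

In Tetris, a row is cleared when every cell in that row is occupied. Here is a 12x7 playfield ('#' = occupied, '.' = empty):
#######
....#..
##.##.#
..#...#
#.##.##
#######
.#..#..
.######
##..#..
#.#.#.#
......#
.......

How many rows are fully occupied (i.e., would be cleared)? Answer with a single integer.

Answer: 2

Derivation:
Check each row:
  row 0: 0 empty cells -> FULL (clear)
  row 1: 6 empty cells -> not full
  row 2: 2 empty cells -> not full
  row 3: 5 empty cells -> not full
  row 4: 2 empty cells -> not full
  row 5: 0 empty cells -> FULL (clear)
  row 6: 5 empty cells -> not full
  row 7: 1 empty cell -> not full
  row 8: 4 empty cells -> not full
  row 9: 3 empty cells -> not full
  row 10: 6 empty cells -> not full
  row 11: 7 empty cells -> not full
Total rows cleared: 2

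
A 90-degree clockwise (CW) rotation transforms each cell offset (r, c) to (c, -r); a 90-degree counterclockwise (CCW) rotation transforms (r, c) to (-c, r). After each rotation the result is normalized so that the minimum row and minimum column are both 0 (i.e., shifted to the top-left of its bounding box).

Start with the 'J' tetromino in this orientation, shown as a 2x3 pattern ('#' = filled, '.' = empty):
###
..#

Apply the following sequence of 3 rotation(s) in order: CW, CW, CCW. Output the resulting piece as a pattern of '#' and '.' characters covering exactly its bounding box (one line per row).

Answer: .#
.#
##

Derivation:
Start:
###
..#
After rotation 1 (CW):
.#
.#
##
After rotation 2 (CW):
#..
###
After rotation 3 (CCW):
.#
.#
##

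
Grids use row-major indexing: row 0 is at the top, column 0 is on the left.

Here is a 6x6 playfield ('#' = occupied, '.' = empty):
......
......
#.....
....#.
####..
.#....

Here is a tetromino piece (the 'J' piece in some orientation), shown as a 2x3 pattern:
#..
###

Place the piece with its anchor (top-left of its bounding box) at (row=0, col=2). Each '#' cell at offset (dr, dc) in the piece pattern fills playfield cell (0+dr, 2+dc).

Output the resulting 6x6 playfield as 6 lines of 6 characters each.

Fill (0+0,2+0) = (0,2)
Fill (0+1,2+0) = (1,2)
Fill (0+1,2+1) = (1,3)
Fill (0+1,2+2) = (1,4)

Answer: ..#...
..###.
#.....
....#.
####..
.#....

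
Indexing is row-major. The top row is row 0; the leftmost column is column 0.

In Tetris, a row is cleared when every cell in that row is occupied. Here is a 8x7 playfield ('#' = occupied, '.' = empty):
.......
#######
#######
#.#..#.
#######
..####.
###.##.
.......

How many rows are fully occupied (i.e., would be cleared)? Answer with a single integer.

Check each row:
  row 0: 7 empty cells -> not full
  row 1: 0 empty cells -> FULL (clear)
  row 2: 0 empty cells -> FULL (clear)
  row 3: 4 empty cells -> not full
  row 4: 0 empty cells -> FULL (clear)
  row 5: 3 empty cells -> not full
  row 6: 2 empty cells -> not full
  row 7: 7 empty cells -> not full
Total rows cleared: 3

Answer: 3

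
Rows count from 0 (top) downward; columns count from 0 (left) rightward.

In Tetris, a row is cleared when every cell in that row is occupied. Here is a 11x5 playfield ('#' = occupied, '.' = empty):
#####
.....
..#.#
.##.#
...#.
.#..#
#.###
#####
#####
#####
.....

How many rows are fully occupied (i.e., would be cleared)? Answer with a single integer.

Check each row:
  row 0: 0 empty cells -> FULL (clear)
  row 1: 5 empty cells -> not full
  row 2: 3 empty cells -> not full
  row 3: 2 empty cells -> not full
  row 4: 4 empty cells -> not full
  row 5: 3 empty cells -> not full
  row 6: 1 empty cell -> not full
  row 7: 0 empty cells -> FULL (clear)
  row 8: 0 empty cells -> FULL (clear)
  row 9: 0 empty cells -> FULL (clear)
  row 10: 5 empty cells -> not full
Total rows cleared: 4

Answer: 4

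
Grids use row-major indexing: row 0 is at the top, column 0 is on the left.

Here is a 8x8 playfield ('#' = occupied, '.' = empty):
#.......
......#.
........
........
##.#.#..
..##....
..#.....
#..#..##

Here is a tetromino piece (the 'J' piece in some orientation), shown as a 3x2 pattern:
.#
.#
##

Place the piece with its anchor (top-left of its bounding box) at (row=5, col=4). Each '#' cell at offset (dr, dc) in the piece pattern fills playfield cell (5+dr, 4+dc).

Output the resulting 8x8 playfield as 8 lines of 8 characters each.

Fill (5+0,4+1) = (5,5)
Fill (5+1,4+1) = (6,5)
Fill (5+2,4+0) = (7,4)
Fill (5+2,4+1) = (7,5)

Answer: #.......
......#.
........
........
##.#.#..
..##.#..
..#..#..
#..#####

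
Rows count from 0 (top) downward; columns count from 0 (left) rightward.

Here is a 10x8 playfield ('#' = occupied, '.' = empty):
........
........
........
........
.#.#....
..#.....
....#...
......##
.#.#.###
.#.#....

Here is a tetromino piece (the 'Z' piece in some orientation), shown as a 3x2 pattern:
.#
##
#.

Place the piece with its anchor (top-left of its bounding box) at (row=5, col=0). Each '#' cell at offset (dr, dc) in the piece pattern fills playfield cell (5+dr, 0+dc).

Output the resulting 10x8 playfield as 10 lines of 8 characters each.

Fill (5+0,0+1) = (5,1)
Fill (5+1,0+0) = (6,0)
Fill (5+1,0+1) = (6,1)
Fill (5+2,0+0) = (7,0)

Answer: ........
........
........
........
.#.#....
.##.....
##..#...
#.....##
.#.#.###
.#.#....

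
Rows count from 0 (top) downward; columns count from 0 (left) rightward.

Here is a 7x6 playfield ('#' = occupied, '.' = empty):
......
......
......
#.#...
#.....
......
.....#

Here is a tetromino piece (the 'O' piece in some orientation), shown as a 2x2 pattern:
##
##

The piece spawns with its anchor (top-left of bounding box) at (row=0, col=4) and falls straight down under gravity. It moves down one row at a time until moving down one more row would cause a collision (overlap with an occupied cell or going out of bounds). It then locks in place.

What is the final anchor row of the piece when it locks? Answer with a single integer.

Spawn at (row=0, col=4). Try each row:
  row 0: fits
  row 1: fits
  row 2: fits
  row 3: fits
  row 4: fits
  row 5: blocked -> lock at row 4

Answer: 4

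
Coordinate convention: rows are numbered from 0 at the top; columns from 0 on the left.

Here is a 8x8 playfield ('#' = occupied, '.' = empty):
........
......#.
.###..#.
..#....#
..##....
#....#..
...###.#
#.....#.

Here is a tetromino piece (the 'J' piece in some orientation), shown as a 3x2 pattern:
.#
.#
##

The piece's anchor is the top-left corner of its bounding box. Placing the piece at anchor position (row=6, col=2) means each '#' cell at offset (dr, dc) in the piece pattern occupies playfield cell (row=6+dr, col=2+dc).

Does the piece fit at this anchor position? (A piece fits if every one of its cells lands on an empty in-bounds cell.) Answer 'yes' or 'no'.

Answer: no

Derivation:
Check each piece cell at anchor (6, 2):
  offset (0,1) -> (6,3): occupied ('#') -> FAIL
  offset (1,1) -> (7,3): empty -> OK
  offset (2,0) -> (8,2): out of bounds -> FAIL
  offset (2,1) -> (8,3): out of bounds -> FAIL
All cells valid: no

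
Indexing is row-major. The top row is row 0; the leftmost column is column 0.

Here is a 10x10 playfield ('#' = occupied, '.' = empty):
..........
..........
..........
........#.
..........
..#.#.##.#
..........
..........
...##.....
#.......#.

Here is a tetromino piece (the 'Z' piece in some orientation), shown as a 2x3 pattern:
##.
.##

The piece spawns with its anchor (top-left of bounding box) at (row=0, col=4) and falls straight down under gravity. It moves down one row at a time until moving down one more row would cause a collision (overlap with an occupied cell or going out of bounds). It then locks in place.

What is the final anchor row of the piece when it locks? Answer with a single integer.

Answer: 3

Derivation:
Spawn at (row=0, col=4). Try each row:
  row 0: fits
  row 1: fits
  row 2: fits
  row 3: fits
  row 4: blocked -> lock at row 3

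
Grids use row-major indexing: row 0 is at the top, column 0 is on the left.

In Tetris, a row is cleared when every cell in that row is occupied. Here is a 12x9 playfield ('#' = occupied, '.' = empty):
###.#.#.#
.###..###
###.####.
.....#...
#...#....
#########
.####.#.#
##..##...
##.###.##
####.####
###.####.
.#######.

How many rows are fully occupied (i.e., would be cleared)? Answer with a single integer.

Answer: 1

Derivation:
Check each row:
  row 0: 3 empty cells -> not full
  row 1: 3 empty cells -> not full
  row 2: 2 empty cells -> not full
  row 3: 8 empty cells -> not full
  row 4: 7 empty cells -> not full
  row 5: 0 empty cells -> FULL (clear)
  row 6: 3 empty cells -> not full
  row 7: 5 empty cells -> not full
  row 8: 2 empty cells -> not full
  row 9: 1 empty cell -> not full
  row 10: 2 empty cells -> not full
  row 11: 2 empty cells -> not full
Total rows cleared: 1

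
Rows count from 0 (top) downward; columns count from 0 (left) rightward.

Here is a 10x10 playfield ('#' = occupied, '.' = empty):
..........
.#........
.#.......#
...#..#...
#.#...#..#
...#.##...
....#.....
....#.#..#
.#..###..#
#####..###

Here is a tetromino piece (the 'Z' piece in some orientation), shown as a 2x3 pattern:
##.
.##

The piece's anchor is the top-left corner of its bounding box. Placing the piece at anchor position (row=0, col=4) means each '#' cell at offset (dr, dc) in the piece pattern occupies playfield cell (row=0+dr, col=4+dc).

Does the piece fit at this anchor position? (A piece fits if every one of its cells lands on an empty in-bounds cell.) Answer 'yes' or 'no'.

Answer: yes

Derivation:
Check each piece cell at anchor (0, 4):
  offset (0,0) -> (0,4): empty -> OK
  offset (0,1) -> (0,5): empty -> OK
  offset (1,1) -> (1,5): empty -> OK
  offset (1,2) -> (1,6): empty -> OK
All cells valid: yes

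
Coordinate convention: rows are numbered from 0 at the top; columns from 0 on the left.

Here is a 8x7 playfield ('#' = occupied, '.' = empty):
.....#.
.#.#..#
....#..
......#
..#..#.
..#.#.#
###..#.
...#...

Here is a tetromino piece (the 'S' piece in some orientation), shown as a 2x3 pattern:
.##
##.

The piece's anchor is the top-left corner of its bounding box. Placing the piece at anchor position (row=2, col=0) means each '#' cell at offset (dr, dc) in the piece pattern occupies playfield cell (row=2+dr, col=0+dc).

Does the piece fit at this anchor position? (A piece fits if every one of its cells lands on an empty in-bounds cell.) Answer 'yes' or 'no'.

Answer: yes

Derivation:
Check each piece cell at anchor (2, 0):
  offset (0,1) -> (2,1): empty -> OK
  offset (0,2) -> (2,2): empty -> OK
  offset (1,0) -> (3,0): empty -> OK
  offset (1,1) -> (3,1): empty -> OK
All cells valid: yes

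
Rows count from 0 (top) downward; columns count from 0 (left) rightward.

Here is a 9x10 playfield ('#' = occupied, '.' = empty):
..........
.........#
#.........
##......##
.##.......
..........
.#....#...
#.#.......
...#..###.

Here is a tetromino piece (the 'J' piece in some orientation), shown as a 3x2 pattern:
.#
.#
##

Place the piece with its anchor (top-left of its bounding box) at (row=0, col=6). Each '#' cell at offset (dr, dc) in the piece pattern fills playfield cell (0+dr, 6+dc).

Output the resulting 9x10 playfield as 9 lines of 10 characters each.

Answer: .......#..
.......#.#
#.....##..
##......##
.##.......
..........
.#....#...
#.#.......
...#..###.

Derivation:
Fill (0+0,6+1) = (0,7)
Fill (0+1,6+1) = (1,7)
Fill (0+2,6+0) = (2,6)
Fill (0+2,6+1) = (2,7)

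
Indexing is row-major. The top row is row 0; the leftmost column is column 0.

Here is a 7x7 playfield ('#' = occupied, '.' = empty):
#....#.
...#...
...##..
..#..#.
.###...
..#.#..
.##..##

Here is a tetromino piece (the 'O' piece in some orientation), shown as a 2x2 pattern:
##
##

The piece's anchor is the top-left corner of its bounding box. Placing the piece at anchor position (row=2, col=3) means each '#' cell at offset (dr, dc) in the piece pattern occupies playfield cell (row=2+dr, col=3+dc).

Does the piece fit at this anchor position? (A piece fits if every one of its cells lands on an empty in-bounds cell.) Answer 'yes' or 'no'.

Check each piece cell at anchor (2, 3):
  offset (0,0) -> (2,3): occupied ('#') -> FAIL
  offset (0,1) -> (2,4): occupied ('#') -> FAIL
  offset (1,0) -> (3,3): empty -> OK
  offset (1,1) -> (3,4): empty -> OK
All cells valid: no

Answer: no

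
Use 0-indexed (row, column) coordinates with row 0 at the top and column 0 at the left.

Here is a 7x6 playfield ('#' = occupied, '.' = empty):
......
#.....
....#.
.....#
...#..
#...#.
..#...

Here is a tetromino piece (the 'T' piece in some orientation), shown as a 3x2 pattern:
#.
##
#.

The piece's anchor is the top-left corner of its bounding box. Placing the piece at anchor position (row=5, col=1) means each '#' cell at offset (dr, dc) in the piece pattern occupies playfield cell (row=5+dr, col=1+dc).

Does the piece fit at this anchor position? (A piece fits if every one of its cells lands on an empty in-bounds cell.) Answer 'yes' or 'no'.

Answer: no

Derivation:
Check each piece cell at anchor (5, 1):
  offset (0,0) -> (5,1): empty -> OK
  offset (1,0) -> (6,1): empty -> OK
  offset (1,1) -> (6,2): occupied ('#') -> FAIL
  offset (2,0) -> (7,1): out of bounds -> FAIL
All cells valid: no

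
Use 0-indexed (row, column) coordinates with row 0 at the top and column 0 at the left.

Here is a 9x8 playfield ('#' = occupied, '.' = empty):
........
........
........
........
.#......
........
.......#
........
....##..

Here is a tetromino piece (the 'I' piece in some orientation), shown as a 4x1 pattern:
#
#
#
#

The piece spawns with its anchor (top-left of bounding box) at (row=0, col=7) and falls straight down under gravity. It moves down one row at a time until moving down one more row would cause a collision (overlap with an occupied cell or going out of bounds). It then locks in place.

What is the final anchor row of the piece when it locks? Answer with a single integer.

Spawn at (row=0, col=7). Try each row:
  row 0: fits
  row 1: fits
  row 2: fits
  row 3: blocked -> lock at row 2

Answer: 2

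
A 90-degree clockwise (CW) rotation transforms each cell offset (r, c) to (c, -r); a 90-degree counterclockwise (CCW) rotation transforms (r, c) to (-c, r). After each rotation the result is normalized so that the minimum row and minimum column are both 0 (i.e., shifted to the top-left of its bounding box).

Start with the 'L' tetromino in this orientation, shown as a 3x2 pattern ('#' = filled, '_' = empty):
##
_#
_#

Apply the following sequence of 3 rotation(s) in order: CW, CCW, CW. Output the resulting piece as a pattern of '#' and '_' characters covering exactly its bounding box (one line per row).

Answer: __#
###

Derivation:
Start:
##
_#
_#
After rotation 1 (CW):
__#
###
After rotation 2 (CCW):
##
_#
_#
After rotation 3 (CW):
__#
###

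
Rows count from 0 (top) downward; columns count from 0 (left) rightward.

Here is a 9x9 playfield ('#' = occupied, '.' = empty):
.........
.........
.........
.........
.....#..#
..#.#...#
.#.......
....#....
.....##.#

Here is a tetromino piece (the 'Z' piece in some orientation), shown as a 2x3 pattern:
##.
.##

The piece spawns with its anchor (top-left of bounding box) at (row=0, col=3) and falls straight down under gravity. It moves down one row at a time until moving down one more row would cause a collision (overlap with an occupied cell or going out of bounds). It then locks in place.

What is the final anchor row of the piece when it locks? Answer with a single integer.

Answer: 2

Derivation:
Spawn at (row=0, col=3). Try each row:
  row 0: fits
  row 1: fits
  row 2: fits
  row 3: blocked -> lock at row 2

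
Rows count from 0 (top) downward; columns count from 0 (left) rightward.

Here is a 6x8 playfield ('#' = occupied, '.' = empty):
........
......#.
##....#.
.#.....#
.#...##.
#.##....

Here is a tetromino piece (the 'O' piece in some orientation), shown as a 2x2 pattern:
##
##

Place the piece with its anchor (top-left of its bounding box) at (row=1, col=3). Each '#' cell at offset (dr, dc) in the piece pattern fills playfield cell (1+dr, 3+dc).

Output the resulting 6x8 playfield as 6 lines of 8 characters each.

Fill (1+0,3+0) = (1,3)
Fill (1+0,3+1) = (1,4)
Fill (1+1,3+0) = (2,3)
Fill (1+1,3+1) = (2,4)

Answer: ........
...##.#.
##.##.#.
.#.....#
.#...##.
#.##....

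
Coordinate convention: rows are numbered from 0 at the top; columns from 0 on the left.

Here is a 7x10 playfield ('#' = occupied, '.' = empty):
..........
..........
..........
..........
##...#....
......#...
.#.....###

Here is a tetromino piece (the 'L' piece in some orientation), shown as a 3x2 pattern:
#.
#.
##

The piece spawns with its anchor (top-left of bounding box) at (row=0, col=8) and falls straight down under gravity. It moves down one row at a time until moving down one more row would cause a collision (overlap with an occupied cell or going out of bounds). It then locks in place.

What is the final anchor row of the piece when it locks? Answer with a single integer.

Spawn at (row=0, col=8). Try each row:
  row 0: fits
  row 1: fits
  row 2: fits
  row 3: fits
  row 4: blocked -> lock at row 3

Answer: 3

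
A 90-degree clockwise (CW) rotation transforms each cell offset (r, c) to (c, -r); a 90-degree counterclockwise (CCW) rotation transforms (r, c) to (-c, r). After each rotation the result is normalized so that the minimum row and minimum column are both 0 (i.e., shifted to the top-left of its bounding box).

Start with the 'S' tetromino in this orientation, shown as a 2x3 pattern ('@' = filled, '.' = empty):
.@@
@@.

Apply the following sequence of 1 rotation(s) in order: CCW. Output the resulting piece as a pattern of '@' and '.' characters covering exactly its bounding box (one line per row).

Start:
.@@
@@.
After rotation 1 (CCW):
@.
@@
.@

Answer: @.
@@
.@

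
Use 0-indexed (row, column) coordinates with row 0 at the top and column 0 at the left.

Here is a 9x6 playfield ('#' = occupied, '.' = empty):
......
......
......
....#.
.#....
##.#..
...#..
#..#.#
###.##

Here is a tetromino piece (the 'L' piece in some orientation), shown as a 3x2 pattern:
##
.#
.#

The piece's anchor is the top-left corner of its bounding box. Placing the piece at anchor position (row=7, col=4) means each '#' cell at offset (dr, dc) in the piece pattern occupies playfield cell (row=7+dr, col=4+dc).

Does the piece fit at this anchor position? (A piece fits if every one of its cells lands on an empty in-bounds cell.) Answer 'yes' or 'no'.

Check each piece cell at anchor (7, 4):
  offset (0,0) -> (7,4): empty -> OK
  offset (0,1) -> (7,5): occupied ('#') -> FAIL
  offset (1,1) -> (8,5): occupied ('#') -> FAIL
  offset (2,1) -> (9,5): out of bounds -> FAIL
All cells valid: no

Answer: no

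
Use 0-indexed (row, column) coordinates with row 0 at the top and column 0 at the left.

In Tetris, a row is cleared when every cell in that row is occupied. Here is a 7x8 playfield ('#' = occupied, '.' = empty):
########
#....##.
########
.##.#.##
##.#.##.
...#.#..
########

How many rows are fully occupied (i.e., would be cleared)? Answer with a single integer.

Answer: 3

Derivation:
Check each row:
  row 0: 0 empty cells -> FULL (clear)
  row 1: 5 empty cells -> not full
  row 2: 0 empty cells -> FULL (clear)
  row 3: 3 empty cells -> not full
  row 4: 3 empty cells -> not full
  row 5: 6 empty cells -> not full
  row 6: 0 empty cells -> FULL (clear)
Total rows cleared: 3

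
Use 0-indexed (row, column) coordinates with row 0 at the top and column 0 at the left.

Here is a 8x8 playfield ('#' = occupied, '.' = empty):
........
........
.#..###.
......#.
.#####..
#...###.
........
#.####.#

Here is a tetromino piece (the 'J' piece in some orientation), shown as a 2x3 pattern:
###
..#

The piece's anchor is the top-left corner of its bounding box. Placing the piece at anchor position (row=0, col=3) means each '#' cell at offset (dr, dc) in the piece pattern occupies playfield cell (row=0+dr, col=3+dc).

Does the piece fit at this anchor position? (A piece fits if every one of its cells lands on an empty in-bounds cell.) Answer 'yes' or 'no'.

Answer: yes

Derivation:
Check each piece cell at anchor (0, 3):
  offset (0,0) -> (0,3): empty -> OK
  offset (0,1) -> (0,4): empty -> OK
  offset (0,2) -> (0,5): empty -> OK
  offset (1,2) -> (1,5): empty -> OK
All cells valid: yes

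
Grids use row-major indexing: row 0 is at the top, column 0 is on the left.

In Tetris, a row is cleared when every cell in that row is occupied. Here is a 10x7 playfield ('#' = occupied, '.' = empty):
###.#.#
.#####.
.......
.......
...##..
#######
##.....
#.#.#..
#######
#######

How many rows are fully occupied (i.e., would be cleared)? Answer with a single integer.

Check each row:
  row 0: 2 empty cells -> not full
  row 1: 2 empty cells -> not full
  row 2: 7 empty cells -> not full
  row 3: 7 empty cells -> not full
  row 4: 5 empty cells -> not full
  row 5: 0 empty cells -> FULL (clear)
  row 6: 5 empty cells -> not full
  row 7: 4 empty cells -> not full
  row 8: 0 empty cells -> FULL (clear)
  row 9: 0 empty cells -> FULL (clear)
Total rows cleared: 3

Answer: 3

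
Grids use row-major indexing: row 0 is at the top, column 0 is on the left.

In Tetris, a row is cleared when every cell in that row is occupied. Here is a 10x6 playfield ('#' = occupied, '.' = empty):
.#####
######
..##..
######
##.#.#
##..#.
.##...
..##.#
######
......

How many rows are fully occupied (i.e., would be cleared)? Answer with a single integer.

Check each row:
  row 0: 1 empty cell -> not full
  row 1: 0 empty cells -> FULL (clear)
  row 2: 4 empty cells -> not full
  row 3: 0 empty cells -> FULL (clear)
  row 4: 2 empty cells -> not full
  row 5: 3 empty cells -> not full
  row 6: 4 empty cells -> not full
  row 7: 3 empty cells -> not full
  row 8: 0 empty cells -> FULL (clear)
  row 9: 6 empty cells -> not full
Total rows cleared: 3

Answer: 3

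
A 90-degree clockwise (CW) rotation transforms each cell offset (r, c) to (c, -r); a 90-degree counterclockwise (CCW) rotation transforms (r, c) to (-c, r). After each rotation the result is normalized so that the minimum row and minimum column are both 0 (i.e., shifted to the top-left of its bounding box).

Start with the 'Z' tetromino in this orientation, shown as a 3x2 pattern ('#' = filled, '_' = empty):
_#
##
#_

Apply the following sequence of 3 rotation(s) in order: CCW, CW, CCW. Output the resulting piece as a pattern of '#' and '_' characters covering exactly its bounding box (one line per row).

Answer: ##_
_##

Derivation:
Start:
_#
##
#_
After rotation 1 (CCW):
##_
_##
After rotation 2 (CW):
_#
##
#_
After rotation 3 (CCW):
##_
_##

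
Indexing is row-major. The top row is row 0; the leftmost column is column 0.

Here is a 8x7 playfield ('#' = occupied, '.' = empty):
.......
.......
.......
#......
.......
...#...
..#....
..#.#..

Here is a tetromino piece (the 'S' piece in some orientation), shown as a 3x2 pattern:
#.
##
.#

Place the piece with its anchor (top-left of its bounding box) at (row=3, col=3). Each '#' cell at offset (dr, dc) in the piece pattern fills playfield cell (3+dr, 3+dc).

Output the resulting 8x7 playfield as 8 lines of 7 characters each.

Answer: .......
.......
.......
#..#...
...##..
...##..
..#....
..#.#..

Derivation:
Fill (3+0,3+0) = (3,3)
Fill (3+1,3+0) = (4,3)
Fill (3+1,3+1) = (4,4)
Fill (3+2,3+1) = (5,4)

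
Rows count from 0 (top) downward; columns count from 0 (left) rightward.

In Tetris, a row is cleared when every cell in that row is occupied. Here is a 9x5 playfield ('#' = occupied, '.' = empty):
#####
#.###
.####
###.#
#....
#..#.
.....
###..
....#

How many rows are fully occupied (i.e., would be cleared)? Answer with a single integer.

Answer: 1

Derivation:
Check each row:
  row 0: 0 empty cells -> FULL (clear)
  row 1: 1 empty cell -> not full
  row 2: 1 empty cell -> not full
  row 3: 1 empty cell -> not full
  row 4: 4 empty cells -> not full
  row 5: 3 empty cells -> not full
  row 6: 5 empty cells -> not full
  row 7: 2 empty cells -> not full
  row 8: 4 empty cells -> not full
Total rows cleared: 1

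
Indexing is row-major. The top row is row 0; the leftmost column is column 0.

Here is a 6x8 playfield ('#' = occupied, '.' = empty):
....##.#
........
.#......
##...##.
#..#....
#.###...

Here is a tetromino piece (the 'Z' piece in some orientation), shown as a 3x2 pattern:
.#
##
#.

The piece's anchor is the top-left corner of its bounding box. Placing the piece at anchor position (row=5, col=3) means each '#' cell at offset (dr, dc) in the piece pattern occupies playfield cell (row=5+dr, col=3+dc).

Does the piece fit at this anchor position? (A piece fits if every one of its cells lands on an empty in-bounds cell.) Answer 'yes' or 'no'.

Answer: no

Derivation:
Check each piece cell at anchor (5, 3):
  offset (0,1) -> (5,4): occupied ('#') -> FAIL
  offset (1,0) -> (6,3): out of bounds -> FAIL
  offset (1,1) -> (6,4): out of bounds -> FAIL
  offset (2,0) -> (7,3): out of bounds -> FAIL
All cells valid: no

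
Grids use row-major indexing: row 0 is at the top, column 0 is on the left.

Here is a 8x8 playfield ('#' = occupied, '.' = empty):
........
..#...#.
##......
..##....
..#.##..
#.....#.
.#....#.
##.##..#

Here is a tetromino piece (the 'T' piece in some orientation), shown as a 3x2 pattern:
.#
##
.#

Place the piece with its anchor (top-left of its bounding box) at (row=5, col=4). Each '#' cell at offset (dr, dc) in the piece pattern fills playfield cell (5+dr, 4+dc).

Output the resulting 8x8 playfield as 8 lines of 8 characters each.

Fill (5+0,4+1) = (5,5)
Fill (5+1,4+0) = (6,4)
Fill (5+1,4+1) = (6,5)
Fill (5+2,4+1) = (7,5)

Answer: ........
..#...#.
##......
..##....
..#.##..
#....##.
.#..###.
##.###.#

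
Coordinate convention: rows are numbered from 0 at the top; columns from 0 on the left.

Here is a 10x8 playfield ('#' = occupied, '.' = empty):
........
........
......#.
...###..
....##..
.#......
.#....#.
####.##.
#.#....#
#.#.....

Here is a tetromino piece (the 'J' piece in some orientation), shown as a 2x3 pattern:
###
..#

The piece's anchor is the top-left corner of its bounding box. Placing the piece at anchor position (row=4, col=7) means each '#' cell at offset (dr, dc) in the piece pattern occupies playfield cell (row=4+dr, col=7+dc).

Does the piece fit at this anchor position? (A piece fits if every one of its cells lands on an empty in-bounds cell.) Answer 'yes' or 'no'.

Check each piece cell at anchor (4, 7):
  offset (0,0) -> (4,7): empty -> OK
  offset (0,1) -> (4,8): out of bounds -> FAIL
  offset (0,2) -> (4,9): out of bounds -> FAIL
  offset (1,2) -> (5,9): out of bounds -> FAIL
All cells valid: no

Answer: no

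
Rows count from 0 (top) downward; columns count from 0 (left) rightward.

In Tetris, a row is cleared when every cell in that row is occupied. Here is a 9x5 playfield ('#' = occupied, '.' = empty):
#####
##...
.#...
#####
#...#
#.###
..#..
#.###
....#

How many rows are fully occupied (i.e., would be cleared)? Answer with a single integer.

Answer: 2

Derivation:
Check each row:
  row 0: 0 empty cells -> FULL (clear)
  row 1: 3 empty cells -> not full
  row 2: 4 empty cells -> not full
  row 3: 0 empty cells -> FULL (clear)
  row 4: 3 empty cells -> not full
  row 5: 1 empty cell -> not full
  row 6: 4 empty cells -> not full
  row 7: 1 empty cell -> not full
  row 8: 4 empty cells -> not full
Total rows cleared: 2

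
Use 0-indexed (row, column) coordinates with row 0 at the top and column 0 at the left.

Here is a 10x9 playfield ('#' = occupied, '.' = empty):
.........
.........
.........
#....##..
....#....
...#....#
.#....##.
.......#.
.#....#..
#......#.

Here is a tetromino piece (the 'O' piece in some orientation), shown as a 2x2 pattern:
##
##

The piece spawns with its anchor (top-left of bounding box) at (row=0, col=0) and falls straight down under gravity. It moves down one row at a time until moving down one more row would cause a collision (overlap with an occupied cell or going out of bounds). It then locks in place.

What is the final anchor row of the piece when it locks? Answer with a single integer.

Answer: 1

Derivation:
Spawn at (row=0, col=0). Try each row:
  row 0: fits
  row 1: fits
  row 2: blocked -> lock at row 1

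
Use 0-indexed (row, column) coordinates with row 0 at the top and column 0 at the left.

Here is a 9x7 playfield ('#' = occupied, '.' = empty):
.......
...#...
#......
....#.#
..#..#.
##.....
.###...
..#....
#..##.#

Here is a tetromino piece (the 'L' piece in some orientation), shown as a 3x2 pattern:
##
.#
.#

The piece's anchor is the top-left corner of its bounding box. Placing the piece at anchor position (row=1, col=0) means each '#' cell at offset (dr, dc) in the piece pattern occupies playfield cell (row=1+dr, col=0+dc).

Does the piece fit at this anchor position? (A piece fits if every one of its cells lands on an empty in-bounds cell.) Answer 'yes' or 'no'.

Check each piece cell at anchor (1, 0):
  offset (0,0) -> (1,0): empty -> OK
  offset (0,1) -> (1,1): empty -> OK
  offset (1,1) -> (2,1): empty -> OK
  offset (2,1) -> (3,1): empty -> OK
All cells valid: yes

Answer: yes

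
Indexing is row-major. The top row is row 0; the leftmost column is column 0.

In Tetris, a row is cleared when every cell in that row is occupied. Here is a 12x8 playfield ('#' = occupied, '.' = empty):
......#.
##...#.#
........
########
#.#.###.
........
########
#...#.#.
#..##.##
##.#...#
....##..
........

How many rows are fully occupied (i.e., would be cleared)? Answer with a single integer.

Check each row:
  row 0: 7 empty cells -> not full
  row 1: 4 empty cells -> not full
  row 2: 8 empty cells -> not full
  row 3: 0 empty cells -> FULL (clear)
  row 4: 3 empty cells -> not full
  row 5: 8 empty cells -> not full
  row 6: 0 empty cells -> FULL (clear)
  row 7: 5 empty cells -> not full
  row 8: 3 empty cells -> not full
  row 9: 4 empty cells -> not full
  row 10: 6 empty cells -> not full
  row 11: 8 empty cells -> not full
Total rows cleared: 2

Answer: 2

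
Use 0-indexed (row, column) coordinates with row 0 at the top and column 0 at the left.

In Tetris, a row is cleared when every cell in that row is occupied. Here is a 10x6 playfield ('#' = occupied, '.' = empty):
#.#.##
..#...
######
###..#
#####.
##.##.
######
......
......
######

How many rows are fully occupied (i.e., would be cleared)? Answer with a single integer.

Check each row:
  row 0: 2 empty cells -> not full
  row 1: 5 empty cells -> not full
  row 2: 0 empty cells -> FULL (clear)
  row 3: 2 empty cells -> not full
  row 4: 1 empty cell -> not full
  row 5: 2 empty cells -> not full
  row 6: 0 empty cells -> FULL (clear)
  row 7: 6 empty cells -> not full
  row 8: 6 empty cells -> not full
  row 9: 0 empty cells -> FULL (clear)
Total rows cleared: 3

Answer: 3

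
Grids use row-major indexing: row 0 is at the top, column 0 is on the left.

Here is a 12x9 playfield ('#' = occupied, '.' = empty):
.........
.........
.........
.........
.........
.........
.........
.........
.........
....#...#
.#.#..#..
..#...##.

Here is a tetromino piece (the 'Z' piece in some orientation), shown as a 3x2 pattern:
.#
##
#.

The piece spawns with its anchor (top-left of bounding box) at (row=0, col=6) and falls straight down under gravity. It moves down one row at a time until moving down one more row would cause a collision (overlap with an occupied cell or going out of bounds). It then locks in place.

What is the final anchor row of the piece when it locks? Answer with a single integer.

Answer: 7

Derivation:
Spawn at (row=0, col=6). Try each row:
  row 0: fits
  row 1: fits
  row 2: fits
  row 3: fits
  row 4: fits
  row 5: fits
  row 6: fits
  row 7: fits
  row 8: blocked -> lock at row 7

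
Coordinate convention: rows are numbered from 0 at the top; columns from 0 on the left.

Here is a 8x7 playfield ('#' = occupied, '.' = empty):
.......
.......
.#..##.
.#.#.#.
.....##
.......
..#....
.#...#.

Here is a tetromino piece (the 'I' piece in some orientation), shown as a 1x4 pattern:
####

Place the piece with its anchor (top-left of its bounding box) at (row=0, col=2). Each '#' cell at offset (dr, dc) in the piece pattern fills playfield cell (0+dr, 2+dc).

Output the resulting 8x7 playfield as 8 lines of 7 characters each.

Fill (0+0,2+0) = (0,2)
Fill (0+0,2+1) = (0,3)
Fill (0+0,2+2) = (0,4)
Fill (0+0,2+3) = (0,5)

Answer: ..####.
.......
.#..##.
.#.#.#.
.....##
.......
..#....
.#...#.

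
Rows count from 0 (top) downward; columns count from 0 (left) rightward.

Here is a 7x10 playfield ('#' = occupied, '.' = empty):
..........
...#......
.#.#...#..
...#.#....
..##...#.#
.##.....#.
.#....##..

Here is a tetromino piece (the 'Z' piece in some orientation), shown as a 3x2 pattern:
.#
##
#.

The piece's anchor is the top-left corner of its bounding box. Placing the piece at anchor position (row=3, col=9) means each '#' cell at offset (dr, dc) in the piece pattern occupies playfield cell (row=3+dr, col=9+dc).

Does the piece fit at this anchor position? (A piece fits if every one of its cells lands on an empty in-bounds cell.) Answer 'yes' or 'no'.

Check each piece cell at anchor (3, 9):
  offset (0,1) -> (3,10): out of bounds -> FAIL
  offset (1,0) -> (4,9): occupied ('#') -> FAIL
  offset (1,1) -> (4,10): out of bounds -> FAIL
  offset (2,0) -> (5,9): empty -> OK
All cells valid: no

Answer: no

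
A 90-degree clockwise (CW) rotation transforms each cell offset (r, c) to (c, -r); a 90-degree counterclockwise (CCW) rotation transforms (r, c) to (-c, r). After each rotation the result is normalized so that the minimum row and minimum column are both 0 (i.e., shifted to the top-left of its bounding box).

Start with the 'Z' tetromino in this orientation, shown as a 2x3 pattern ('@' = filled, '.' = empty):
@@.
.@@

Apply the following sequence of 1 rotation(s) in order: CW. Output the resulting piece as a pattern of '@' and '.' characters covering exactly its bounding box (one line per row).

Answer: .@
@@
@.

Derivation:
Start:
@@.
.@@
After rotation 1 (CW):
.@
@@
@.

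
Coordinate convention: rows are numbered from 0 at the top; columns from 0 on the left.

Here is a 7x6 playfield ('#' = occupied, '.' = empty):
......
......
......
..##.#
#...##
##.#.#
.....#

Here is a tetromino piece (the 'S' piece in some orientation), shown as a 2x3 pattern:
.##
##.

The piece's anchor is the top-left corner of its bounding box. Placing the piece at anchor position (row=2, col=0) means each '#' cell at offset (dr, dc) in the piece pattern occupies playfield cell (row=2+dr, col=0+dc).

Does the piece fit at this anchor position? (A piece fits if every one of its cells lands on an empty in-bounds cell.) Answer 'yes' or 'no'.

Check each piece cell at anchor (2, 0):
  offset (0,1) -> (2,1): empty -> OK
  offset (0,2) -> (2,2): empty -> OK
  offset (1,0) -> (3,0): empty -> OK
  offset (1,1) -> (3,1): empty -> OK
All cells valid: yes

Answer: yes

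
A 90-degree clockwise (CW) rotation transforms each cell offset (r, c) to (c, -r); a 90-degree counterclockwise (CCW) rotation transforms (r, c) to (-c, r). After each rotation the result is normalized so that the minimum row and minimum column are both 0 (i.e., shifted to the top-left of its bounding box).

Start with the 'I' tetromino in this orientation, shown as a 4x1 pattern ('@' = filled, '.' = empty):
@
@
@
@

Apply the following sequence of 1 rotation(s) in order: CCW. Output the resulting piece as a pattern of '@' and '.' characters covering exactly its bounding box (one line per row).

Answer: @@@@

Derivation:
Start:
@
@
@
@
After rotation 1 (CCW):
@@@@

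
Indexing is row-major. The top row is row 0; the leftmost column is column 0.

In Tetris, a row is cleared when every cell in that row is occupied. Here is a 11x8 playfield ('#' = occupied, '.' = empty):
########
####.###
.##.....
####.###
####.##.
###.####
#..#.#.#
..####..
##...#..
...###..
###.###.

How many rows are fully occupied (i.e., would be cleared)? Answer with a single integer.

Answer: 1

Derivation:
Check each row:
  row 0: 0 empty cells -> FULL (clear)
  row 1: 1 empty cell -> not full
  row 2: 6 empty cells -> not full
  row 3: 1 empty cell -> not full
  row 4: 2 empty cells -> not full
  row 5: 1 empty cell -> not full
  row 6: 4 empty cells -> not full
  row 7: 4 empty cells -> not full
  row 8: 5 empty cells -> not full
  row 9: 5 empty cells -> not full
  row 10: 2 empty cells -> not full
Total rows cleared: 1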